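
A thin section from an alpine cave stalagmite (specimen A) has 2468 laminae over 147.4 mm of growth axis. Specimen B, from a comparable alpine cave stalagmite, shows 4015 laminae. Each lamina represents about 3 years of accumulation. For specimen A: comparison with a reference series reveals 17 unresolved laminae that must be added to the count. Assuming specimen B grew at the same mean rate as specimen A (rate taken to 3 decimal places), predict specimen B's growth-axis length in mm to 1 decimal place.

Specimen A: adjusted count: 2468 + 17 = 2485 laminae.
Specimen A: multiplying by 3 years per lamina: 2485 × 3 = 7455 years.
A: Mean rate = 147.4 mm / 7455 years ≈ 0.020 mm/yr.
Specimen B: 4015 laminae at 3 years each span 4015 × 3 = 12045 years. Length of B = 0.020 × 12045 = 240.9 mm.

240.9 mm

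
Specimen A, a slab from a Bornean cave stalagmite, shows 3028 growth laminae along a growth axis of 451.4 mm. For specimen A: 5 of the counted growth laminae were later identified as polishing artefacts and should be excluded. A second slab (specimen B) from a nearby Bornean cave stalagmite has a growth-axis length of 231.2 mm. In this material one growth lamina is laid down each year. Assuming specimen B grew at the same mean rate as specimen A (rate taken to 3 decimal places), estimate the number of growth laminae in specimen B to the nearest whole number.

Specimen A: true growth lamina count = 3028 − 5 = 3023.
A: Extension rate ≈ 451.4 / 3023 = 0.149 mm per year.
B spans 231.2 / 0.149 = 1551.68 years ≈ 1552 growth laminae.

1552 growth laminae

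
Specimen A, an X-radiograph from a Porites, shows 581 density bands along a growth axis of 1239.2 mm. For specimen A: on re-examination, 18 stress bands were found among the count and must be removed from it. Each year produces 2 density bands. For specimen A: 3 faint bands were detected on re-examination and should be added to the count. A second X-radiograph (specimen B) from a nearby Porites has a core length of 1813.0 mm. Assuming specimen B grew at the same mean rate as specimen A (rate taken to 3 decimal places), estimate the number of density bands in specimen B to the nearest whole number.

Specimen A: correcting the raw count gives 581 − 18 + 3 = 566 true density bands.
Specimen A: 566 density bands at 2 per year is 566 / 2 = 283 years.
A: 1239.2 mm over 283 years gives 1239.2 / 283 ≈ 4.379 mm/year.
Specimen B: 1813.0 mm / 4.379 mm per year = 414.02 years; at 2 density bands per year that is 414.02 × 2 ≈ 828 density bands.

828 density bands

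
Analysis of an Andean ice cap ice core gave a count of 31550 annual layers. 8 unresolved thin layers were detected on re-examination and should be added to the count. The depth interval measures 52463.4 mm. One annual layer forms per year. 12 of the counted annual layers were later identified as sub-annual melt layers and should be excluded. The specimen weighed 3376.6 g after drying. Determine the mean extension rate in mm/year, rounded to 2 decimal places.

True annual layer count = 31550 − 12 + 8 = 31546.
Mean rate = 52463.4 mm / 31546 years ≈ 1.66 mm/year.

1.66 mm/year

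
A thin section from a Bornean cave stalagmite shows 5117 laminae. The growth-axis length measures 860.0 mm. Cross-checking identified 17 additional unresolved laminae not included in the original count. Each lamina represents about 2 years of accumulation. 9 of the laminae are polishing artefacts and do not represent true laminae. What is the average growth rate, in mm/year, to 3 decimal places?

True lamina count = 5117 − 9 + 17 = 5125.
At 2 years per lamina, 5125 × 2 = 10250 years.
Extension rate ≈ 860.0 / 10250 = 0.084 mm/year.

0.084 mm/year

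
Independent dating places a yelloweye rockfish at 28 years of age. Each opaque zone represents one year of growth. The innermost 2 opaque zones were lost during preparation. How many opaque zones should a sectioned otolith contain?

Expected opaque zones over 28 years: 28.
28 − 2 missed = 26 opaque zones expected in the prepared section.

26 opaque zones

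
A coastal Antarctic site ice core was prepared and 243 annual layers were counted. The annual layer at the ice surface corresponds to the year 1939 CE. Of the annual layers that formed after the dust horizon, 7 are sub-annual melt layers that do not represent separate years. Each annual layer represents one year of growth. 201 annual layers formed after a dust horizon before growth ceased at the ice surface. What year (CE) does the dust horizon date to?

1745 CE

201 annual layers formed after the dust horizon.
Excluding 7 false annual layers: 201 − 7 = 194.
Counting back 194 years from 1939 CE places the dust horizon in 1939 − 194 = 1745 CE.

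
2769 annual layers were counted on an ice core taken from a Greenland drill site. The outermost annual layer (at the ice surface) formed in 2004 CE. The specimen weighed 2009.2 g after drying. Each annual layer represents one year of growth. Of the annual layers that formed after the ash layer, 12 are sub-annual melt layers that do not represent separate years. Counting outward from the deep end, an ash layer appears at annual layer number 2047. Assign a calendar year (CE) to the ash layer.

Between annual layer 2047 and the ice surface there are 2769 − 2047 = 722 annual layers.
Excluding 12 false annual layers: 722 − 12 = 710.
2004 − 710 = 1294 CE.

1294 CE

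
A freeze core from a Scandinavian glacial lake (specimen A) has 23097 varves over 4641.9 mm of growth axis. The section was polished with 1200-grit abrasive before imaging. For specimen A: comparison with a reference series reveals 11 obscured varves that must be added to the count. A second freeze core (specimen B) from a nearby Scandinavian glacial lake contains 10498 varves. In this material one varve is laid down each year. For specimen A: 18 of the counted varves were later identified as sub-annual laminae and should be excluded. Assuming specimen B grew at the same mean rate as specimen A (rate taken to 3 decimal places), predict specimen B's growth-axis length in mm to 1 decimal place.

Specimen A: adjusted count: 23097 − 18 + 11 = 23090 varves.
A: Mean rate = 4641.9 mm / 23090 years ≈ 0.201 mm per year.
Length of B = 0.201 × 10498 = 2110.1 mm.

2110.1 mm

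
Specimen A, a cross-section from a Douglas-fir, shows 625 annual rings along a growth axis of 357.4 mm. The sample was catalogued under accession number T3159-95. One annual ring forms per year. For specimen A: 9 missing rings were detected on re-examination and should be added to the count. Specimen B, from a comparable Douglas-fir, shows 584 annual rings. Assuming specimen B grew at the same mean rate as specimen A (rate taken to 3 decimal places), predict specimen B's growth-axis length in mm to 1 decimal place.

329.4 mm

Specimen A: adjusted count: 625 + 9 = 634 annual rings.
A: Mean rate = 357.4 mm / 634 years ≈ 0.564 mm/year.
For B, 0.564 mm/year × 584 years = 329.4 mm.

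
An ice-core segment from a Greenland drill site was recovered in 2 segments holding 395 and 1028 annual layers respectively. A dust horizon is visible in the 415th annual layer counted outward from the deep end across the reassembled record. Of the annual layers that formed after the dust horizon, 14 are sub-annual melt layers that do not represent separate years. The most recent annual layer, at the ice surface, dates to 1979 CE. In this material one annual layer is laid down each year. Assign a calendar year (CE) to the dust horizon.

985 CE

Total annual layers = 395 + 1028 = 1423.
Between annual layer 415 and the ice surface there are 1423 − 415 = 1008 annual layers.
1008 − 14 false = 994 true annual layers after the dust horizon.
The annual layer at the ice surface is 1979 CE, so the dust horizon dates to 1979 − 994 = 985 CE.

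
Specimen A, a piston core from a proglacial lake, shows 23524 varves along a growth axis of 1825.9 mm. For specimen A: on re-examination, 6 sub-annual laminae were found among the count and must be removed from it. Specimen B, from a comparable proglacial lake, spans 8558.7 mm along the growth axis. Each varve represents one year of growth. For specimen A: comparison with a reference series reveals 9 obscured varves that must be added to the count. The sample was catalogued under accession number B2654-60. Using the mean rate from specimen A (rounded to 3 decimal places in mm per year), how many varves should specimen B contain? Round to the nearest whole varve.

109727 varves

Specimen A: adjusted count: 23524 − 6 + 9 = 23527 varves.
A: 1825.9 mm over 23527 years gives 1825.9 / 23527 ≈ 0.078 mm/year.
Specimen B: 8558.7 mm / 0.078 mm per year = 109726.92 years ≈ 109727 varves.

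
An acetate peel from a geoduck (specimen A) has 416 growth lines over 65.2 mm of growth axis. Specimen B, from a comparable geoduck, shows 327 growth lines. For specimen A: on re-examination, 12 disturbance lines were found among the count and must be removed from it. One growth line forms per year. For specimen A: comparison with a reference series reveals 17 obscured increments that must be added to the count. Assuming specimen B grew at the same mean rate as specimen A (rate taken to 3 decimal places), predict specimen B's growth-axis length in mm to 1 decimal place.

50.7 mm

Specimen A: adjusted count: 416 − 12 + 17 = 421 growth lines.
A: Extension rate ≈ 65.2 / 421 = 0.155 mm per year.
For B, 0.155 mm/year × 327 years = 50.7 mm.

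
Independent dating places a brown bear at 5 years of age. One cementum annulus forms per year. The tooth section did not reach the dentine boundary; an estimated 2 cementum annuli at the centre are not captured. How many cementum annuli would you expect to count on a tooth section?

Expected cementum annuli over 5 years: 5.
Subtracting the 2 cementum annuli not captured gives 5 − 2 = 3 cementum annuli in the record.

3 cementum annuli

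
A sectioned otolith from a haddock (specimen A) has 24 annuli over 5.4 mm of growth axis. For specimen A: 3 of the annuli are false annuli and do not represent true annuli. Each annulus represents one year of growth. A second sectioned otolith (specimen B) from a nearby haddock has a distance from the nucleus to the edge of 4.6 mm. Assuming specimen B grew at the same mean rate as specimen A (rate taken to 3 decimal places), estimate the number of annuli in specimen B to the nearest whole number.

Specimen A: after corrections the count is 24 − 3 = 21 annuli.
A: 5.4 mm over 21 years gives 5.4 / 21 ≈ 0.257 mm/yr.
For B, 4.6 / 0.257 = 17.90 years ≈ 18 annuli.

18 annuli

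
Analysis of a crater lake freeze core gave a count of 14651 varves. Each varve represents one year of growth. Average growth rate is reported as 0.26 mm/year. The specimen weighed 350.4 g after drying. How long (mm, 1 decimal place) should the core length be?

3809.3 mm

14651 years of growth are recorded.
Length ≈ 0.26 × 14651 = 3809.3 mm.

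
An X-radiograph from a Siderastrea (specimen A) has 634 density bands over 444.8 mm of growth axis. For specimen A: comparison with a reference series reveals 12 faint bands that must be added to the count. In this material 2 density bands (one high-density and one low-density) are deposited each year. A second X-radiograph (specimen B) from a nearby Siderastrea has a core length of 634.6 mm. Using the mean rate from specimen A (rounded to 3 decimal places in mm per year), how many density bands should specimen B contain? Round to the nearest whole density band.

922 density bands

Specimen A: correcting the raw count gives 634 + 12 = 646 true density bands.
Specimen A: 646 density bands at 2 per year is 646 / 2 = 323 years.
A: Extension rate ≈ 444.8 / 323 = 1.377 mm/year.
For B, 634.6 / 1.377 = 460.86 years; at 2 density bands per year that is 460.86 × 2 ≈ 922 density bands.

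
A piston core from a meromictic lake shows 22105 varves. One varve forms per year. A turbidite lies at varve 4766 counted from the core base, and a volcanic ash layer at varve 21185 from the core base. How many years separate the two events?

The two markers are separated by 21185 − 4766 = 16419 varves.
One varve per year makes the interval 16419 years.

16419 years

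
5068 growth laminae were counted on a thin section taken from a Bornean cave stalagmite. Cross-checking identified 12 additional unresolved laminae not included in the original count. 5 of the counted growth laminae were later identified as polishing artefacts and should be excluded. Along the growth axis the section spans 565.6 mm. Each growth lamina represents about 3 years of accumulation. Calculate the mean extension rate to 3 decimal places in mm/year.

0.037 mm/year

Adjusted count: 5068 − 5 + 12 = 5075 growth laminae.
5075 growth laminae at 3 years each span 5075 × 3 = 15225 years.
565.6 mm over 15225 years gives 565.6 / 15225 ≈ 0.037 mm/year.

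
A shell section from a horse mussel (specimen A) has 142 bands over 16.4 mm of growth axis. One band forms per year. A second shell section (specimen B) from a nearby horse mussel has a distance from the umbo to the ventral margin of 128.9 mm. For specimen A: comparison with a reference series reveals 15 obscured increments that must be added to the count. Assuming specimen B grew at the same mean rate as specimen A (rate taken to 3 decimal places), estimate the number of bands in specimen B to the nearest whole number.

1239 bands

Specimen A: correcting the raw count gives 142 + 15 = 157 true bands.
A: Mean rate = 16.4 mm / 157 years ≈ 0.104 mm per year.
Specimen B: 128.9 mm / 0.104 mm per year = 1239.42 years ≈ 1239 bands.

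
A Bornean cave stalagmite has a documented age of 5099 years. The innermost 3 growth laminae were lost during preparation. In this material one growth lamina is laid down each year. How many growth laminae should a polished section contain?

Expected growth laminae over 5099 years: 5099.
Subtracting the 3 growth laminae not captured gives 5099 − 3 = 5096 growth laminae in the record.

5096 growth laminae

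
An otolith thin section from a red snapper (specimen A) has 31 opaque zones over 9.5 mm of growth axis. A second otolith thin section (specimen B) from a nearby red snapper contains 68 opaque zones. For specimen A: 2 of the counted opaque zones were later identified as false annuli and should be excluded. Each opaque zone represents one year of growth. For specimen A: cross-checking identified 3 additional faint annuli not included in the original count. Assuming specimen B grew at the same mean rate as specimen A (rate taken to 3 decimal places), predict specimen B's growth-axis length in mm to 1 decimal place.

20.2 mm

Specimen A: correcting the raw count gives 31 − 2 + 3 = 32 true opaque zones.
A: Extension rate ≈ 9.5 / 32 = 0.297 mm/yr.
For B, 0.297 mm/year × 68 years = 20.2 mm.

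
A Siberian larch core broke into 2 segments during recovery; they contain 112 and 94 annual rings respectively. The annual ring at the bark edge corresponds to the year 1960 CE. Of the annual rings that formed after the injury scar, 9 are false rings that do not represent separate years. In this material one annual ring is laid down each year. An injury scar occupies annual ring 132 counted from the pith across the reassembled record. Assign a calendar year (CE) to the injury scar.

1895 CE

Total annual rings = 112 + 94 = 206.
The injury scar sits at annual ring 132 from the pith, so 206 − 132 = 74 annual rings formed after it.
Removing the 9 false annual rings leaves 74 − 9 = 65 true annual rings beyond the injury scar.
The annual ring at the bark edge is 1960 CE, so the injury scar dates to 1960 − 65 = 1895 CE.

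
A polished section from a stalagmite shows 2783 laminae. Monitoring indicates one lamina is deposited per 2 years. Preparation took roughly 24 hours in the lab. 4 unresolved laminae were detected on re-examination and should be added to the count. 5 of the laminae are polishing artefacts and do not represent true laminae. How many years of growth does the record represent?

5564 years

True lamina count = 2783 − 5 + 4 = 2782.
Multiplying by 2 years per lamina: 2782 × 2 = 5564 years.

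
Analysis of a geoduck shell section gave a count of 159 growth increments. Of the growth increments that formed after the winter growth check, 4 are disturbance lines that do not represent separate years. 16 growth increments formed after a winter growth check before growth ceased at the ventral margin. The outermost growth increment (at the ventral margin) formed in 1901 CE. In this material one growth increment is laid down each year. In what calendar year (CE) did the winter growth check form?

There are 16 growth increments younger than the winter growth check.
Removing the 4 false growth increments leaves 16 − 4 = 12 true growth increments beyond the winter growth check.
1901 − 12 = 1889 CE.

1889 CE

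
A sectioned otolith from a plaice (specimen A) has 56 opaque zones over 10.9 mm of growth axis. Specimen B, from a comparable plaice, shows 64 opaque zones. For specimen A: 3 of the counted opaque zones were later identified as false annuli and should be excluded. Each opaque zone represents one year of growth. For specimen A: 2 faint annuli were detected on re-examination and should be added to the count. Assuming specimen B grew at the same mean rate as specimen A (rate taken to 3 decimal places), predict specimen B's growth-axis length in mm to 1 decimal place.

Specimen A: adjusted count: 56 − 3 + 2 = 55 opaque zones.
A: Extension rate ≈ 10.9 / 55 = 0.198 mm per year.
B's length ≈ 0.198 × 64 = 12.7 mm.

12.7 mm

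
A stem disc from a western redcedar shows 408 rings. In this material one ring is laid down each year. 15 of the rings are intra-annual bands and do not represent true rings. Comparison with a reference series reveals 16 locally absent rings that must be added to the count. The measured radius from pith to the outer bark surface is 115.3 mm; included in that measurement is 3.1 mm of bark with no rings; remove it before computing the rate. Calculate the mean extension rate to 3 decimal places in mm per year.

0.274 mm per year

Adjusted count: 408 − 15 + 16 = 409 rings.
Removing the 3.1 mm offcut leaves 115.3 − 3.1 = 112.2 mm.
Mean rate = 112.2 mm / 409 years ≈ 0.274 mm per year.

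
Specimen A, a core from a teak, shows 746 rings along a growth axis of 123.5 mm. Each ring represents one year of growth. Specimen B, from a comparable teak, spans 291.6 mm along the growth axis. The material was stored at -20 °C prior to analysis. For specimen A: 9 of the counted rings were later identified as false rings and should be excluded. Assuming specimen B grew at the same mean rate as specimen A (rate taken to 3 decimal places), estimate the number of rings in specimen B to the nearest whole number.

Specimen A: after corrections the count is 746 − 9 = 737 rings.
A: Mean rate = 123.5 mm / 737 years ≈ 0.168 mm/yr.
For B, 291.6 / 0.168 = 1735.71 years ≈ 1736 rings.

1736 rings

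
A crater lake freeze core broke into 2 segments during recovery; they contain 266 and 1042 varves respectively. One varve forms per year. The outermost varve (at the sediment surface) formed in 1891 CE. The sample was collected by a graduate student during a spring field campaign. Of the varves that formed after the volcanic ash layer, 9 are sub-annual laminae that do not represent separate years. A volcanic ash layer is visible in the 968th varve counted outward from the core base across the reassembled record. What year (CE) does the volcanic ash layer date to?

1560 CE

Total varves = 266 + 1042 = 1308.
The volcanic ash layer sits at varve 968 from the core base, so 1308 − 968 = 340 varves formed after it.
Excluding 9 false varves: 340 − 9 = 331.
The varve at the sediment surface is 1891 CE, so the volcanic ash layer dates to 1891 − 331 = 1560 CE.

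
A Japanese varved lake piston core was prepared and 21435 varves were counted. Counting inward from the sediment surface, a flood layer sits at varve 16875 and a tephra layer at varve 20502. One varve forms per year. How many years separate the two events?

3627 years

The two markers are separated by 20502 − 16875 = 3627 varves.
One varve per year makes the interval 3627 years.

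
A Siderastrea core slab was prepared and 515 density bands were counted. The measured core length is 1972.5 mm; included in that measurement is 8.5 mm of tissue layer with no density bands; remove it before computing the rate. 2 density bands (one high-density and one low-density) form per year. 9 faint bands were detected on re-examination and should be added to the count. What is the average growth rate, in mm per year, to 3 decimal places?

7.496 mm per year

After corrections the count is 515 + 9 = 524 density bands.
524 density bands at 2 per year is 524 / 2 = 262 years.
The growth record spans 1972.5 − 8.5 = 1964.0 mm.
Mean rate = 1964.0 mm / 262 years ≈ 7.496 mm per year.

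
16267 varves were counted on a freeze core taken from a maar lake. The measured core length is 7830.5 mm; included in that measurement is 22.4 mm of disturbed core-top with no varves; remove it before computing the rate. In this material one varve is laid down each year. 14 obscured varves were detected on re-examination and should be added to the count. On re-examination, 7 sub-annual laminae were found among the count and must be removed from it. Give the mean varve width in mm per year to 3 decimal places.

0.480 mm per year

Adjusted count: 16267 − 7 + 14 = 16274 varves.
Removing the 22.4 mm offcut leaves 7830.5 − 22.4 = 7808.1 mm.
Extension rate ≈ 7808.1 / 16274 = 0.480 mm per year.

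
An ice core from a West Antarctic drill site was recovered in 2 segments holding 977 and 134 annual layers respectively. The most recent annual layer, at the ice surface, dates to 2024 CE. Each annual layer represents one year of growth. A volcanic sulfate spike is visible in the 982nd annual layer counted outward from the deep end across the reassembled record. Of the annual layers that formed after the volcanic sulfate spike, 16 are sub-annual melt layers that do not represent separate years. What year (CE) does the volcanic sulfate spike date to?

Total annual layers = 977 + 134 = 1111.
Between annual layer 982 and the ice surface there are 1111 − 982 = 129 annual layers.
Removing the 16 false annual layers leaves 129 − 16 = 113 true annual layers beyond the volcanic sulfate spike.
Counting back 113 years from 2024 CE places the volcanic sulfate spike in 2024 − 113 = 1911 CE.

1911 CE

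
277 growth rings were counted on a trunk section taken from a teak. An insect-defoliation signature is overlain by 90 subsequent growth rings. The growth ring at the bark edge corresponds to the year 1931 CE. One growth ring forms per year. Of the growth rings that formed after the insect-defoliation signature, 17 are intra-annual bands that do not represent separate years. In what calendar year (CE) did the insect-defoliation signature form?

1858 CE

90 growth rings post-date the insect-defoliation signature.
Removing the 17 false growth rings leaves 90 − 17 = 73 true growth rings beyond the insect-defoliation signature.
The growth ring at the bark edge is 1931 CE, so the insect-defoliation signature dates to 1931 − 73 = 1858 CE.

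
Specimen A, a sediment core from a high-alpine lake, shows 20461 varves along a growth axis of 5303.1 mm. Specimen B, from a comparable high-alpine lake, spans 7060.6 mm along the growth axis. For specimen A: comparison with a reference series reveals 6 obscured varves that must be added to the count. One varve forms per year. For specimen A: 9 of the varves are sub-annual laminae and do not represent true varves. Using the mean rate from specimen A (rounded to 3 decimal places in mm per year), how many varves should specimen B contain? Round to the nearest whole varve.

Specimen A: true varve count = 20461 − 9 + 6 = 20458.
A: 5303.1 mm over 20458 years gives 5303.1 / 20458 ≈ 0.259 mm/yr.
Specimen B: 7060.6 mm / 0.259 mm per year = 27261.00 years ≈ 27261 varves.

27261 varves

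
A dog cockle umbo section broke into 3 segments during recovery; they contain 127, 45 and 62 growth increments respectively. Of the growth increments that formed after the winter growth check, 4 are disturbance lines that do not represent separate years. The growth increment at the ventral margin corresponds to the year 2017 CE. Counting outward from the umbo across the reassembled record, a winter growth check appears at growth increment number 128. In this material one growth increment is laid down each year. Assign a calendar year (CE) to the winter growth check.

1915 CE

Total growth increments = 127 + 45 + 62 = 234.
234 − 128 = 106 growth increments lie beyond the winter growth check toward the ventral margin.
Removing the 4 false growth increments leaves 106 − 4 = 102 true growth increments beyond the winter growth check.
2017 − 102 = 1915 CE.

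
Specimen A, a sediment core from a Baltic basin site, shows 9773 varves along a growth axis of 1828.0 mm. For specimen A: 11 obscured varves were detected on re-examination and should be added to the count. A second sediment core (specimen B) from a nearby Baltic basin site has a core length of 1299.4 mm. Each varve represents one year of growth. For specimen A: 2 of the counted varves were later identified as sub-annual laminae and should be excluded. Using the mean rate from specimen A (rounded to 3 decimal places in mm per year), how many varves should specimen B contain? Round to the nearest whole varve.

6949 varves

Specimen A: true varve count = 9773 − 2 + 11 = 9782.
A: Mean rate = 1828.0 mm / 9782 years ≈ 0.187 mm per year.
B spans 1299.4 / 0.187 = 6948.66 years ≈ 6949 varves.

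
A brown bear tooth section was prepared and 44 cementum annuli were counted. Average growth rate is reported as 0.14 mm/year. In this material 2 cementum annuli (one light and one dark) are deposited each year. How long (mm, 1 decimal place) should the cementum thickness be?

Dividing by 2 cementum annuli per year: 44 / 2 = 22 years.
Predicted length = 0.14 mm/year × 22 years = 3.1 mm.

3.1 mm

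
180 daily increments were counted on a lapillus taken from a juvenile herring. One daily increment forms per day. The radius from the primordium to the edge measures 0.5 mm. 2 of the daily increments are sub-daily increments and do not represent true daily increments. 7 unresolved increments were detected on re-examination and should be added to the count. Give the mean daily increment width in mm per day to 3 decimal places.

0.003 mm per day

True daily increment count = 180 − 2 + 7 = 185.
Mean rate = 0.5 mm / 185 days ≈ 0.003 mm per day.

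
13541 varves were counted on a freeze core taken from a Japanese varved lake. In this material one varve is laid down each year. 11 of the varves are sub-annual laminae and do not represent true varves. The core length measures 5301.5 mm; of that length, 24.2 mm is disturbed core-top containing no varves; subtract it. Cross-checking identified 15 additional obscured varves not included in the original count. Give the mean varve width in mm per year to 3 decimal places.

0.390 mm per year

Correcting the raw count gives 13541 − 11 + 15 = 13545 true varves.
Net length = 5301.5 − 24.2 = 5277.3 mm.
Extension rate ≈ 5277.3 / 13545 = 0.390 mm per year.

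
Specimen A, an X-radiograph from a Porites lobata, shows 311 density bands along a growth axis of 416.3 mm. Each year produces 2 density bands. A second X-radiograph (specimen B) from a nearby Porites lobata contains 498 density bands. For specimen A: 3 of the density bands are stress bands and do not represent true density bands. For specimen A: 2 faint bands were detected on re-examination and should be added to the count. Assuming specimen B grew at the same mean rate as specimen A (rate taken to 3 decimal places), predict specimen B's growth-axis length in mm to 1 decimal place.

Specimen A: correcting the raw count gives 311 − 3 + 2 = 310 true density bands.
Specimen A: 310 density bands at 2 per year is 310 / 2 = 155 years.
A: 416.3 mm over 155 years gives 416.3 / 155 ≈ 2.686 mm/year.
Specimen B: 498 density bands at 2 per year is 498 / 2 = 249 years. B's length ≈ 2.686 × 249 = 668.8 mm.

668.8 mm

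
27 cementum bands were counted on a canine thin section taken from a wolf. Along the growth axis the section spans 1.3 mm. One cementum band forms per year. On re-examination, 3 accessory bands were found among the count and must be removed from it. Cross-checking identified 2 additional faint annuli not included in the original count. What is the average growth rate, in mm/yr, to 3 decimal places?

0.050 mm/yr

After corrections the count is 27 − 3 + 2 = 26 cementum bands.
Extension rate ≈ 1.3 / 26 = 0.050 mm/yr.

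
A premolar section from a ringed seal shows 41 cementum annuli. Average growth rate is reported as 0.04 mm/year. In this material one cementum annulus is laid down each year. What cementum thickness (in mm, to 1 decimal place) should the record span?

1.6 mm

41 years of growth are recorded.
Length ≈ 0.04 × 41 = 1.6 mm.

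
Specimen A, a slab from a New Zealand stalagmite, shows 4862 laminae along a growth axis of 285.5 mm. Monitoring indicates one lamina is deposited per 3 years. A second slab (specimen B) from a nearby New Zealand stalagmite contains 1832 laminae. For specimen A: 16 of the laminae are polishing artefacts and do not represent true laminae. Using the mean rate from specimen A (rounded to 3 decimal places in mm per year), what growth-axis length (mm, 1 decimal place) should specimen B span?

Specimen A: adjusted count: 4862 − 16 = 4846 laminae.
Specimen A: at 3 years per lamina, 4846 × 3 = 14538 years.
A: 285.5 mm over 14538 years gives 285.5 / 14538 ≈ 0.020 mm per year.
Specimen B: at 3 years per lamina, 1832 × 3 = 5496 years. Length of B = 0.020 × 5496 = 109.9 mm.

109.9 mm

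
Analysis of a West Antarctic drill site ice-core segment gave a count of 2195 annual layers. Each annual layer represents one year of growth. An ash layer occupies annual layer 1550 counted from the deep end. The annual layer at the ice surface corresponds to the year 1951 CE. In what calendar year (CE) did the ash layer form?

2195 − 1550 = 645 annual layers lie beyond the ash layer toward the ice surface.
Counting back 645 years from 1951 CE places the ash layer in 1951 − 645 = 1306 CE.

1306 CE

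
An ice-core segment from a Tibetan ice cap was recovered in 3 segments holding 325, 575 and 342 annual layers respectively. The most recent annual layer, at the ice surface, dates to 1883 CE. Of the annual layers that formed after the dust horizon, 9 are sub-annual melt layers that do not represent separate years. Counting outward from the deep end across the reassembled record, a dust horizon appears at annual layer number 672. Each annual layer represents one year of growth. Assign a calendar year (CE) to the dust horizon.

Total annual layers = 325 + 575 + 342 = 1242.
The dust horizon sits at annual layer 672 from the deep end, so 1242 − 672 = 570 annual layers formed after it.
Excluding 9 false annual layers: 570 − 9 = 561.
The annual layer at the ice surface is 1883 CE, so the dust horizon dates to 1883 − 561 = 1322 CE.

1322 CE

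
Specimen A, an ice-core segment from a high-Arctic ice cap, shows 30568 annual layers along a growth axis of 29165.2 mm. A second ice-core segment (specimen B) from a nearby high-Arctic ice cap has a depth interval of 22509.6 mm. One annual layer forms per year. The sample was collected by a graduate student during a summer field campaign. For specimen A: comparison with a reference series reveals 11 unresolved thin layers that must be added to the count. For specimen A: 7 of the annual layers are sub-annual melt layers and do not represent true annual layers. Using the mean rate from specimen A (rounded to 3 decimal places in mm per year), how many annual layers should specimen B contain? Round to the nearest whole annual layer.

Specimen A: adjusted count: 30568 − 7 + 11 = 30572 annual layers.
A: Mean rate = 29165.2 mm / 30572 years ≈ 0.954 mm/year.
Specimen B: 22509.6 mm / 0.954 mm per year = 23594.97 years ≈ 23595 annual layers.

23595 annual layers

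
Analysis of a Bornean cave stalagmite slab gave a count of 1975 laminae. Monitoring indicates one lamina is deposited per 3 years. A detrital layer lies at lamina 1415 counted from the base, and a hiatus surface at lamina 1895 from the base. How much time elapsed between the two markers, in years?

1895 − 1415 = 480 laminae lie between the two events.
At 3 years per lamina, 480 × 3 = 1440 years.

1440 years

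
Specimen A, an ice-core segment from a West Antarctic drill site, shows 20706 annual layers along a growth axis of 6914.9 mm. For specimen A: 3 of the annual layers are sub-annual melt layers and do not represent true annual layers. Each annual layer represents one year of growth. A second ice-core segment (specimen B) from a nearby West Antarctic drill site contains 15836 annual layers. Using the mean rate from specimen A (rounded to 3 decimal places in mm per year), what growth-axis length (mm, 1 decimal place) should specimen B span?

Specimen A: adjusted count: 20706 − 3 = 20703 annual layers.
A: Mean rate = 6914.9 mm / 20703 years ≈ 0.334 mm/year.
For B, 0.334 mm/year × 15836 years = 5289.2 mm.

5289.2 mm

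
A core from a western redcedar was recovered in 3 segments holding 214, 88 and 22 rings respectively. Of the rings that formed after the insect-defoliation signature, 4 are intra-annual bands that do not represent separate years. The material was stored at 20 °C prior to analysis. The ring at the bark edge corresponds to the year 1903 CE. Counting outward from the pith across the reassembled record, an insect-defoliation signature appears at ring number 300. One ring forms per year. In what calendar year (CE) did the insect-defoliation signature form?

Total rings = 214 + 88 + 22 = 324.
The insect-defoliation signature sits at ring 300 from the pith, so 324 − 300 = 24 rings formed after it.
Excluding 4 false rings: 24 − 4 = 20.
1903 − 20 = 1883 CE.

1883 CE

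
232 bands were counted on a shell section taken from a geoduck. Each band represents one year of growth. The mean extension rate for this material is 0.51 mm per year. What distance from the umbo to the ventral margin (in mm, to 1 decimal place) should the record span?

118.3 mm

232 years of growth are recorded.
Predicted length = 0.51 mm/year × 232 years = 118.3 mm.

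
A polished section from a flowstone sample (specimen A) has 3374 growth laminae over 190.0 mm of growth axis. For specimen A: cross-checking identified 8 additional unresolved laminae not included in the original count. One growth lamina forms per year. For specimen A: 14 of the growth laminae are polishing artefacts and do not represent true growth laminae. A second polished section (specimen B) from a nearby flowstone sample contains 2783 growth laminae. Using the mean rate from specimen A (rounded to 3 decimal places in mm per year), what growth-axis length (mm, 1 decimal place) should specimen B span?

155.8 mm

Specimen A: true growth lamina count = 3374 − 14 + 8 = 3368.
A: Extension rate ≈ 190.0 / 3368 = 0.056 mm/yr.
B's length ≈ 0.056 × 2783 = 155.8 mm.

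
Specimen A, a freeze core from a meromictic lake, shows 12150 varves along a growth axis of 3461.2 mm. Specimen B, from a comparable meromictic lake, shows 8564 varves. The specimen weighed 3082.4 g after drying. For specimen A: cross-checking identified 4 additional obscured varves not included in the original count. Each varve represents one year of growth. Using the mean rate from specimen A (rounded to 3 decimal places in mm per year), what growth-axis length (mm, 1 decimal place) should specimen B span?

Specimen A: true varve count = 12150 + 4 = 12154.
A: Extension rate ≈ 3461.2 / 12154 = 0.285 mm per year.
Length of B = 0.285 × 8564 = 2440.7 mm.

2440.7 mm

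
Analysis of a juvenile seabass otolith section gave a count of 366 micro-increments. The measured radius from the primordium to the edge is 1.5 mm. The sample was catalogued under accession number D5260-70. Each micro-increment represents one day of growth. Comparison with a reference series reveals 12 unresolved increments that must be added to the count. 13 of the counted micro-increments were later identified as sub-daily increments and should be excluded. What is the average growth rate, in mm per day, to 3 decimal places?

Correcting the raw count gives 366 − 13 + 12 = 365 true micro-increments.
Extension rate ≈ 1.5 / 365 = 0.004 mm per day.

0.004 mm per day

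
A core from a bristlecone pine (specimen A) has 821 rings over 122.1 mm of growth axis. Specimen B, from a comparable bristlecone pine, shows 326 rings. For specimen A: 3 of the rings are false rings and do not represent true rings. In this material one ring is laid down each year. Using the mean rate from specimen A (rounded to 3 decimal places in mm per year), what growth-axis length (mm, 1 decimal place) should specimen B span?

Specimen A: true ring count = 821 − 3 = 818.
A: 122.1 mm over 818 years gives 122.1 / 818 ≈ 0.149 mm per year.
Length of B = 0.149 × 326 = 48.6 mm.

48.6 mm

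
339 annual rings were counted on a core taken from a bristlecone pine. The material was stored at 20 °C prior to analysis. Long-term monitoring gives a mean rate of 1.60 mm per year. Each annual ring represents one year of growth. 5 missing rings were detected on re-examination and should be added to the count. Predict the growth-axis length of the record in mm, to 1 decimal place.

Adjusted count: 339 + 5 = 344 annual rings.
Length ≈ 1.60 × 344 = 550.4 mm.

550.4 mm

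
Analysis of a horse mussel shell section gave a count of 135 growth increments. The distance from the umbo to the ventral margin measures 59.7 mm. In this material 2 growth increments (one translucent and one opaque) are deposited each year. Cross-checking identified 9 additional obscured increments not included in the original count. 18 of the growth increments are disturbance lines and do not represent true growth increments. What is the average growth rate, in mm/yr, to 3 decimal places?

After corrections the count is 135 − 18 + 9 = 126 growth increments.
Dividing by 2 growth increments per year: 126 / 2 = 63 years.
Mean rate = 59.7 mm / 63 years ≈ 0.948 mm/yr.

0.948 mm/yr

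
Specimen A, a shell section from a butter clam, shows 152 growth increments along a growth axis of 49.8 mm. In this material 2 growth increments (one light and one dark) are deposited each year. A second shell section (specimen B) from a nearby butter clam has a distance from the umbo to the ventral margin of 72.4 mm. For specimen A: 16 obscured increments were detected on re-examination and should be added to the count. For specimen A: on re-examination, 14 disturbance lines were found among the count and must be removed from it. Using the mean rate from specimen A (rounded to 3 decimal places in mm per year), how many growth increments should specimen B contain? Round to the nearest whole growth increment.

224 growth increments

Specimen A: adjusted count: 152 − 14 + 16 = 154 growth increments.
Specimen A: with 2 growth increments per year, 154 / 2 = 77 years.
A: 49.8 mm over 77 years gives 49.8 / 77 ≈ 0.647 mm/yr.
Specimen B: 72.4 mm / 0.647 mm per year = 111.90 years; at 2 growth increments per year that is 111.90 × 2 ≈ 224 growth increments.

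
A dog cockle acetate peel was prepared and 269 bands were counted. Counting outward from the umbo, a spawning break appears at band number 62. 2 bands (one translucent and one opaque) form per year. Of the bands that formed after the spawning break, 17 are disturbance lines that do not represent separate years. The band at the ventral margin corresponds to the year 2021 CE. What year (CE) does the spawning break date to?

1926 CE

Between band 62 and the ventral margin there are 269 − 62 = 207 bands.
207 − 17 false = 190 true bands after the spawning break.
190 bands at 2 per year is 190 / 2 = 95 years.
2021 − 95 = 1926 CE.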